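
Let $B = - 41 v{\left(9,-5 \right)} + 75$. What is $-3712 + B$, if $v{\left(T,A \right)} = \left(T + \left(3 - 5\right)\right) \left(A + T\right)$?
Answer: $-4785$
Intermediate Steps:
$v{\left(T,A \right)} = \left(-2 + T\right) \left(A + T\right)$ ($v{\left(T,A \right)} = \left(T - 2\right) \left(A + T\right) = \left(-2 + T\right) \left(A + T\right)$)
$B = -1073$ ($B = - 41 \left(9^{2} - -10 - 18 - 45\right) + 75 = - 41 \left(81 + 10 - 18 - 45\right) + 75 = \left(-41\right) 28 + 75 = -1148 + 75 = -1073$)
$-3712 + B = -3712 - 1073 = -4785$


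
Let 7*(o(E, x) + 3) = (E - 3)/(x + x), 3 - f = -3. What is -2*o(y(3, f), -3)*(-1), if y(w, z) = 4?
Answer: -127/21 ≈ -6.0476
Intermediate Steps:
f = 6 (f = 3 - 1*(-3) = 3 + 3 = 6)
o(E, x) = -3 + (-3 + E)/(14*x) (o(E, x) = -3 + ((E - 3)/(x + x))/7 = -3 + ((-3 + E)/((2*x)))/7 = -3 + ((-3 + E)*(1/(2*x)))/7 = -3 + ((-3 + E)/(2*x))/7 = -3 + (-3 + E)/(14*x))
-2*o(y(3, f), -3)*(-1) = -(-3 + 4 - 42*(-3))/(7*(-3))*(-1) = -(-1)*(-3 + 4 + 126)/(7*3)*(-1) = -(-1)*127/(7*3)*(-1) = -2*(-127/42)*(-1) = (127/21)*(-1) = -127/21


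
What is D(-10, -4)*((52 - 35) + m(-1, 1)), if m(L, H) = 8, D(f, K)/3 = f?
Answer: -750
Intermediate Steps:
D(f, K) = 3*f
D(-10, -4)*((52 - 35) + m(-1, 1)) = (3*(-10))*((52 - 35) + 8) = -30*(17 + 8) = -30*25 = -750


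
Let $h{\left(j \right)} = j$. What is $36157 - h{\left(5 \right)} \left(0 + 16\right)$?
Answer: $36077$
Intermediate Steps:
$36157 - h{\left(5 \right)} \left(0 + 16\right) = 36157 - 5 \left(0 + 16\right) = 36157 - 5 \cdot 16 = 36157 - 80 = 36077$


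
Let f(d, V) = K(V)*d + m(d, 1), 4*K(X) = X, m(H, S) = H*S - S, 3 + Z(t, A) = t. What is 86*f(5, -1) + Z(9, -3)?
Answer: 485/2 ≈ 242.50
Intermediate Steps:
Z(t, A) = -3 + t
m(H, S) = -S + H*S
K(X) = X/4
f(d, V) = -1 + d + V*d/4 (f(d, V) = (V/4)*d + 1*(-1 + d) = V*d/4 + (-1 + d) = -1 + d + V*d/4)
86*f(5, -1) + Z(9, -3) = 86*(-1 + 5 + (¼)*(-1)*5) + (-3 + 9) = 86*(-1 + 5 - 5/4) + 6 = 86*(11/4) + 6 = 473/2 + 6 = 485/2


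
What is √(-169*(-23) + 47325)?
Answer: 2*√12803 ≈ 226.30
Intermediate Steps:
√(-169*(-23) + 47325) = √(3887 + 47325) = √51212 = 2*√12803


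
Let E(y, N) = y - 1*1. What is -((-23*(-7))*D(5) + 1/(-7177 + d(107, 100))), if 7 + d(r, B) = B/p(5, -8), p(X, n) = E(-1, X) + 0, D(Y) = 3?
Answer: -3494021/7234 ≈ -483.00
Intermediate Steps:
E(y, N) = -1 + y (E(y, N) = y - 1 = -1 + y)
p(X, n) = -2 (p(X, n) = (-1 - 1) + 0 = -2 + 0 = -2)
d(r, B) = -7 - B/2 (d(r, B) = -7 + B/(-2) = -7 + B*(-1/2) = -7 - B/2)
-((-23*(-7))*D(5) + 1/(-7177 + d(107, 100))) = -(-23*(-7)*3 + 1/(-7177 + (-7 - 1/2*100))) = -(161*3 + 1/(-7177 + (-7 - 50))) = -(483 + 1/(-7177 - 57)) = -(483 + 1/(-7234)) = -(483 - 1/7234) = -1*3494021/7234 = -3494021/7234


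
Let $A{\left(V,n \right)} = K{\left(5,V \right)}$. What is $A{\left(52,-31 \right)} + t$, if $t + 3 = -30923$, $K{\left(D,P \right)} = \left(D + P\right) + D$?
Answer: $-30864$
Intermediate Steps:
$K{\left(D,P \right)} = P + 2 D$
$t = -30926$ ($t = -3 - 30923 = -30926$)
$A{\left(V,n \right)} = 10 + V$ ($A{\left(V,n \right)} = V + 2 \cdot 5 = V + 10 = 10 + V$)
$A{\left(52,-31 \right)} + t = \left(10 + 52\right) - 30926 = 62 - 30926 = -30864$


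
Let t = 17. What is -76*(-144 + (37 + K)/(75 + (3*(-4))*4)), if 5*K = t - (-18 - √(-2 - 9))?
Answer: 292144/27 - 76*I*√11/135 ≈ 10820.0 - 1.8671*I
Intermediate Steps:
K = 7 + I*√11/5 (K = (17 - (-18 - √(-2 - 9)))/5 = (17 - (-18 - √(-11)))/5 = (17 - (-18 - I*√11))/5 = (17 + (18 + I*√11))/5 = (35 + I*√11)/5 = 7 + I*√11/5 ≈ 7.0 + 0.66333*I)
-76*(-144 + (37 + K)/(75 + (3*(-4))*4)) = -76*(-144 + (37 + (7 + I*√11/5))/(75 + (3*(-4))*4)) = -76*(-144 + (44 + I*√11/5)/(75 - 12*4)) = -76*(-144 + (44 + I*√11/5)/(75 - 48)) = -76*(-144 + (44 + I*√11/5)/27) = -76*(-144 + (44 + I*√11/5)*(1/27)) = -76*(-144 + (44/27 + I*√11/135)) = -76*(-3844/27 + I*√11/135) = 292144/27 - 76*I*√11/135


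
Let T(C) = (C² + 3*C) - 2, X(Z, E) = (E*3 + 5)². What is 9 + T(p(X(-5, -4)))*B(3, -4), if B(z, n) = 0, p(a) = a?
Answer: 9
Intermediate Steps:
X(Z, E) = (5 + 3*E)² (X(Z, E) = (3*E + 5)² = (5 + 3*E)²)
T(C) = -2 + C² + 3*C
9 + T(p(X(-5, -4)))*B(3, -4) = 9 + (-2 + ((5 + 3*(-4))²)² + 3*(5 + 3*(-4))²)*0 = 9 + (-2 + ((5 - 12)²)² + 3*(5 - 12)²)*0 = 9 + (-2 + ((-7)²)² + 3*(-7)²)*0 = 9 + (-2 + 49² + 3*49)*0 = 9 + (-2 + 2401 + 147)*0 = 9 + 2546*0 = 9 + 0 = 9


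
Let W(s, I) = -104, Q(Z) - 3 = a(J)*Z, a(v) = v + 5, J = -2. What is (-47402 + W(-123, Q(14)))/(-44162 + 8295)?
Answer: 47506/35867 ≈ 1.3245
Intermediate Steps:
a(v) = 5 + v
Q(Z) = 3 + 3*Z (Q(Z) = 3 + (5 - 2)*Z = 3 + 3*Z)
(-47402 + W(-123, Q(14)))/(-44162 + 8295) = (-47402 - 104)/(-44162 + 8295) = -47506/(-35867) = -47506*(-1/35867) = 47506/35867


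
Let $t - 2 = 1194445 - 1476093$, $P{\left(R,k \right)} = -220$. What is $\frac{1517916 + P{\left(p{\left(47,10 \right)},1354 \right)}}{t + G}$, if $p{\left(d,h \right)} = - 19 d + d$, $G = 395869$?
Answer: $\frac{1517696}{114223} \approx 13.287$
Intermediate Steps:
$p{\left(d,h \right)} = - 18 d$
$t = -281646$ ($t = 2 + \left(1194445 - 1476093\right) = 2 - 281648 = -281646$)
$\frac{1517916 + P{\left(p{\left(47,10 \right)},1354 \right)}}{t + G} = \frac{1517916 - 220}{-281646 + 395869} = \frac{1517696}{114223}$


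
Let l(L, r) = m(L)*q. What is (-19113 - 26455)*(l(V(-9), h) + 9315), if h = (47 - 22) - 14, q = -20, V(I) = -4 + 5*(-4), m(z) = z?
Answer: -446338560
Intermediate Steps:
V(I) = -24 (V(I) = -4 - 20 = -24)
h = 11 (h = 25 - 14 = 11)
l(L, r) = -20*L (l(L, r) = L*(-20) = -20*L)
(-19113 - 26455)*(l(V(-9), h) + 9315) = (-19113 - 26455)*(-20*(-24) + 9315) = -45568*(480 + 9315) = -45568*9795 = -446338560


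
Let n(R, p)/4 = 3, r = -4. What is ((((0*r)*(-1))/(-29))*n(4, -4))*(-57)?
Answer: 0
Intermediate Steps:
n(R, p) = 12 (n(R, p) = 4*3 = 12)
((((0*r)*(-1))/(-29))*n(4, -4))*(-57) = ((((0*(-4))*(-1))/(-29))*12)*(-57) = (((0*(-1))*(-1/29))*12)*(-57) = ((0*(-1/29))*12)*(-57) = (0*12)*(-57) = 0*(-57) = 0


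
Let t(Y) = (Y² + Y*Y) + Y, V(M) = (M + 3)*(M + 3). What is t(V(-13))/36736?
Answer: 5025/9184 ≈ 0.54715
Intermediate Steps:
V(M) = (3 + M)² (V(M) = (3 + M)*(3 + M) = (3 + M)²)
t(Y) = Y + 2*Y² (t(Y) = (Y² + Y²) + Y = 2*Y² + Y = Y + 2*Y²)
t(V(-13))/36736 = ((3 - 13)²*(1 + 2*(3 - 13)²))/36736 = ((-10)²*(1 + 2*(-10)²))*(1/36736) = (100*(1 + 2*100))*(1/36736) = (100*(1 + 200))*(1/36736) = (100*201)*(1/36736) = 20100*(1/36736) = 5025/9184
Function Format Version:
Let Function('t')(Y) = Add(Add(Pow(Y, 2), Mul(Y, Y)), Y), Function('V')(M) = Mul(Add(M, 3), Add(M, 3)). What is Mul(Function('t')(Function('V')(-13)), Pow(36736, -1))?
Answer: Rational(5025, 9184) ≈ 0.54715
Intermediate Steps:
Function('V')(M) = Pow(Add(3, M), 2) (Function('V')(M) = Mul(Add(3, M), Add(3, M)) = Pow(Add(3, M), 2))
Function('t')(Y) = Add(Y, Mul(2, Pow(Y, 2))) (Function('t')(Y) = Add(Add(Pow(Y, 2), Pow(Y, 2)), Y) = Add(Mul(2, Pow(Y, 2)), Y) = Add(Y, Mul(2, Pow(Y, 2))))
Mul(Function('t')(Function('V')(-13)), Pow(36736, -1)) = Mul(Mul(Pow(Add(3, -13), 2), Add(1, Mul(2, Pow(Add(3, -13), 2)))), Pow(36736, -1)) = Mul(Mul(Pow(-10, 2), Add(1, Mul(2, Pow(-10, 2)))), Rational(1, 36736)) = Mul(Mul(100, Add(1, Mul(2, 100))), Rational(1, 36736)) = Mul(Mul(100, Add(1, 200)), Rational(1, 36736)) = Mul(Mul(100, 201), Rational(1, 36736)) = Mul(20100, Rational(1, 36736)) = Rational(5025, 9184)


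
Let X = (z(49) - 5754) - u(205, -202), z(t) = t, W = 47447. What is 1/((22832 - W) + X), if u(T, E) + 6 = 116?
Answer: -1/30430 ≈ -3.2862e-5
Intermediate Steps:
u(T, E) = 110 (u(T, E) = -6 + 116 = 110)
X = -5815 (X = (49 - 5754) - 1*110 = -5705 - 110 = -5815)
1/((22832 - W) + X) = 1/((22832 - 1*47447) - 5815) = 1/((22832 - 47447) - 5815) = 1/(-24615 - 5815) = 1/(-30430) = -1/30430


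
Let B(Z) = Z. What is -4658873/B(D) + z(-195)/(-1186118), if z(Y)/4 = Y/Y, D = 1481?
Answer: -2762986565469/878320379 ≈ -3145.8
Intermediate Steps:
z(Y) = 4 (z(Y) = 4*(Y/Y) = 4*1 = 4)
-4658873/B(D) + z(-195)/(-1186118) = -4658873/1481 + 4/(-1186118) = -4658873*1/1481 + 4*(-1/1186118) = -4658873/1481 - 2/593059 = -2762986565469/878320379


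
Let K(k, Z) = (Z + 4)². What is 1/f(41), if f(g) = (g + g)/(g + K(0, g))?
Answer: 1033/41 ≈ 25.195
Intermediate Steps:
K(k, Z) = (4 + Z)²
f(g) = 2*g/(g + (4 + g)²) (f(g) = (g + g)/(g + (4 + g)²) = (2*g)/(g + (4 + g)²) = 2*g/(g + (4 + g)²))
1/f(41) = 1/(2*41/(41 + (4 + 41)²)) = 1/(2*41/(41 + 45²)) = 1/(2*41/(41 + 2025)) = 1/(2*41/2066) = 1/(2*41*(1/2066)) = 1/(41/1033) = 1033/41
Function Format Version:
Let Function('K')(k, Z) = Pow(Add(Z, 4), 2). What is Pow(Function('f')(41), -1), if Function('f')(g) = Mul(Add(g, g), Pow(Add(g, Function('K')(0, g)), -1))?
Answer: Rational(1033, 41) ≈ 25.195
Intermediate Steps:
Function('K')(k, Z) = Pow(Add(4, Z), 2)
Function('f')(g) = Mul(2, g, Pow(Add(g, Pow(Add(4, g), 2)), -1)) (Function('f')(g) = Mul(Add(g, g), Pow(Add(g, Pow(Add(4, g), 2)), -1)) = Mul(Mul(2, g), Pow(Add(g, Pow(Add(4, g), 2)), -1)) = Mul(2, g, Pow(Add(g, Pow(Add(4, g), 2)), -1)))
Pow(Function('f')(41), -1) = Pow(Mul(2, 41, Pow(Add(41, Pow(Add(4, 41), 2)), -1)), -1) = Pow(Mul(2, 41, Pow(Add(41, Pow(45, 2)), -1)), -1) = Pow(Mul(2, 41, Pow(Add(41, 2025), -1)), -1) = Pow(Mul(2, 41, Pow(2066, -1)), -1) = Pow(Mul(2, 41, Rational(1, 2066)), -1) = Pow(Rational(41, 1033), -1) = Rational(1033, 41)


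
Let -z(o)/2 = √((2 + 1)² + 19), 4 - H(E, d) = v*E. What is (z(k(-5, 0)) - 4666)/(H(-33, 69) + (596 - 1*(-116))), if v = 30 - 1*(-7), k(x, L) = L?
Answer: -4666/1937 - 4*√7/1937 ≈ -2.4143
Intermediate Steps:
v = 37 (v = 30 + 7 = 37)
H(E, d) = 4 - 37*E
z(o) = -4*√7 (z(o) = -2*√((2 + 1)² + 19) = -2*√(3² + 19) = -2*√(9 + 19) = -4*√7)
(z(k(-5, 0)) - 4666)/(H(-33, 69) + (596 - 1*(-116))) = (-4*√7 - 4666)/((4 - 37*(-33)) + (596 - 1*(-116))) = (-4666 - 4*√7)/((4 + 1221) + (596 + 116)) = (-4666 - 4*√7)/(1225 + 712) = (-4666 - 4*√7)/1937 = (-4666 - 4*√7)*(1/1937) = -4666/1937 - 4*√7/1937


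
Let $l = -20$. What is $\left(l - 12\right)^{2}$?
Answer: $1024$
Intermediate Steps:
$\left(l - 12\right)^{2} = \left(-20 - 12\right)^{2} = \left(-32\right)^{2} = 1024$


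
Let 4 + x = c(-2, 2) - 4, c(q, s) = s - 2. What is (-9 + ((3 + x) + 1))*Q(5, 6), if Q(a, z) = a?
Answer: -65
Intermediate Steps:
c(q, s) = -2 + s
x = -8 (x = -4 + ((-2 + 2) - 4) = -4 + (0 - 4) = -4 - 4 = -8)
(-9 + ((3 + x) + 1))*Q(5, 6) = (-9 + ((3 - 8) + 1))*5 = (-9 + (-5 + 1))*5 = (-9 - 4)*5 = -13*5 = -65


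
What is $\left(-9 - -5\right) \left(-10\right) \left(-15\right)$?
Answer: $-600$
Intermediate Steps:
$\left(-9 - -5\right) \left(-10\right) \left(-15\right) = \left(-9 + 5\right) \left(-10\right) \left(-15\right) = \left(-4\right) \left(-10\right) \left(-15\right) = 40 \left(-15\right) = -600$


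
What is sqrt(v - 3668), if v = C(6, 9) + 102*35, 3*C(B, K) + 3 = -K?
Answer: I*sqrt(102) ≈ 10.1*I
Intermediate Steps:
C(B, K) = -1 - K/3 (C(B, K) = -1 + (-K)/3 = -1 - K/3)
v = 3566 (v = (-1 - 1/3*9) + 102*35 = (-1 - 3) + 3570 = -4 + 3570 = 3566)
sqrt(v - 3668) = sqrt(3566 - 3668) = sqrt(-102) = I*sqrt(102)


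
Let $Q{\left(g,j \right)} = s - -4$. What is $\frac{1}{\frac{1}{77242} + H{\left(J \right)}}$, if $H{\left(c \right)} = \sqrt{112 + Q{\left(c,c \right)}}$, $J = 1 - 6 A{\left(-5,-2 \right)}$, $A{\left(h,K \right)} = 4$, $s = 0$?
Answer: $- \frac{77242}{692093881423} + \frac{11932653128 \sqrt{29}}{692093881423} \approx 0.092848$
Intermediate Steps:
$J = -23$ ($J = 1 - 24 = -23$)
$Q{\left(g,j \right)} = 4$ ($Q{\left(g,j \right)} = 0 - -4 = 0 + 4 = 4$)
$H{\left(c \right)} = 2 \sqrt{29}$ ($H{\left(c \right)} = \sqrt{112 + 4} = \sqrt{116} = 2 \sqrt{29}$)
$\frac{1}{\frac{1}{77242} + H{\left(J \right)}} = \frac{1}{\frac{1}{77242} + 2 \sqrt{29}}$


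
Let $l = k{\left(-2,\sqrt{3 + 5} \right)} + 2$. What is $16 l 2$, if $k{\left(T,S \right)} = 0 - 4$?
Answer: $-64$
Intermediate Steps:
$k{\left(T,S \right)} = -4$ ($k{\left(T,S \right)} = 0 - 4 = -4$)
$l = -2$ ($l = -4 + 2 = -2$)
$16 l 2 = 16 \left(-2\right) 2 = \left(-32\right) 2 = -64$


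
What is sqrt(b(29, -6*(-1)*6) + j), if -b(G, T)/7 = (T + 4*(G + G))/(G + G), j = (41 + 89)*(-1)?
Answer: 2*I*sqrt(34133)/29 ≈ 12.741*I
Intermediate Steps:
j = -130 (j = 130*(-1) = -130)
b(G, T) = -7*(T + 8*G)/(2*G) (b(G, T) = -7*(T + 4*(G + G))/(G + G) = -7*(T + 4*(2*G))/(2*G) = -7*(T + 8*G)*1/(2*G) = -7*(T + 8*G)/(2*G))
sqrt(b(29, -6*(-1)*6) + j) = sqrt((-28 - 7/2*-6*(-1)*6/29) - 130) = sqrt((-28 - 7/2*6*6*1/29) - 130) = sqrt((-28 - 7/2*36*1/29) - 130) = sqrt((-28 - 126/29) - 130) = sqrt(-938/29 - 130) = sqrt(-4708/29) = 2*I*sqrt(34133)/29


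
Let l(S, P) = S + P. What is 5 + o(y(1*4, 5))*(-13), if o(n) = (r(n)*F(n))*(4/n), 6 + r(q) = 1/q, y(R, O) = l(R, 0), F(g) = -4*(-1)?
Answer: 304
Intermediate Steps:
F(g) = 4
l(S, P) = P + S
y(R, O) = R (y(R, O) = 0 + R = R)
r(q) = -6 + 1/q
o(n) = 4*(-24 + 4/n)/n (o(n) = ((-6 + 1/n)*4)*(4/n) = (-24 + 4/n)*(4/n) = 4*(-24 + 4/n)/n)
5 + o(y(1*4, 5))*(-13) = 5 + (16*(1 - 6*4)/(1*4)**2)*(-13) = 5 + (16*(1 - 6*4)/4**2)*(-13) = 5 + (16*(1/16)*(1 - 24))*(-13) = 5 + (16*(1/16)*(-23))*(-13) = 5 - 23*(-13) = 5 + 299 = 304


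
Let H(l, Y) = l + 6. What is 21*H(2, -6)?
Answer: 168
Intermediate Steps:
H(l, Y) = 6 + l
21*H(2, -6) = 21*(6 + 2) = 21*8 = 168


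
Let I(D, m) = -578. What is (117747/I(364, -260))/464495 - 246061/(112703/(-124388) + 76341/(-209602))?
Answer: 861183255880465767637501/4445820106568164270 ≈ 1.9371e+5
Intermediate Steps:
(117747/I(364, -260))/464495 - 246061/(112703/(-124388) + 76341/(-209602)) = (117747/(-578))/464495 - 246061/(112703/(-124388) + 76341/(-209602)) = (117747*(-1/578))*(1/464495) - 246061/(112703*(-1/124388) + 76341*(-1/209602)) = -117747/578*1/464495 - 246061/(-112703/124388 - 76341/209602) = -117747/268478110 - 246061/(-16559339257/13035986788) = -117747/268478110 - 246061*(-13035986788/16559339257) = -117747/268478110 + 3207647945042068/16559339257 = 861183255880465767637501/4445820106568164270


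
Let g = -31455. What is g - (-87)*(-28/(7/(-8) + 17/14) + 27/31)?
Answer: -22711260/589 ≈ -38559.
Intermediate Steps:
g - (-87)*(-28/(7/(-8) + 17/14) + 27/31) = -31455 - (-87)*(-28/(7/(-8) + 17/14) + 27/31) = -31455 - (-87)*(-28/(7*(-⅛) + 17*(1/14)) + 27*(1/31)) = -31455 - (-87)*(-28/(-7/8 + 17/14) + 27/31) = -31455 - (-87)*(-28/19/56 + 27/31) = -31455 - (-87)*(-28*56/19 + 27/31) = -31455 - (-87)*(-1568/19 + 27/31) = -31455 - (-87)*(-48095)/589 = -31455 - 1*4184265/589 = -31455 - 4184265/589 = -22711260/589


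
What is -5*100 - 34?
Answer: -534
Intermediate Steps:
-5*100 - 34 = -500 - 34 = -534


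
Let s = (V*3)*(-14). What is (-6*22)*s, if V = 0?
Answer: 0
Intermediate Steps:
s = 0 (s = (0*3)*(-14) = 0*(-14) = 0)
(-6*22)*s = -6*22*0 = -132*0 = 0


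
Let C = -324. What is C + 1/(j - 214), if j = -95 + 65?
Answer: -79057/244 ≈ -324.00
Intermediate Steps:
j = -30
C + 1/(j - 214) = -324 + 1/(-30 - 214) = -324 + 1/(-244) = -324 - 1/244 = -79057/244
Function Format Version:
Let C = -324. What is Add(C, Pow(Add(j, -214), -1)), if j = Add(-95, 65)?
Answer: Rational(-79057, 244) ≈ -324.00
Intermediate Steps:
j = -30
Add(C, Pow(Add(j, -214), -1)) = Add(-324, Pow(Add(-30, -214), -1)) = Add(-324, Pow(-244, -1)) = Add(-324, Rational(-1, 244)) = Rational(-79057, 244)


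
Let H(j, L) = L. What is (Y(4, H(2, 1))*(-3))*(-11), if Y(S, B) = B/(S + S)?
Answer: 33/8 ≈ 4.1250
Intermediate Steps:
Y(S, B) = B/(2*S) (Y(S, B) = B/((2*S)) = (1/(2*S))*B = B/(2*S))
(Y(4, H(2, 1))*(-3))*(-11) = (((½)*1/4)*(-3))*(-11) = (((½)*1*(¼))*(-3))*(-11) = ((⅛)*(-3))*(-11) = -3/8*(-11) = 33/8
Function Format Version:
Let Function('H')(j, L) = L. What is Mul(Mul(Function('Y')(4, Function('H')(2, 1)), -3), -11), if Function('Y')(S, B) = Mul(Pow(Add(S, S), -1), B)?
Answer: Rational(33, 8) ≈ 4.1250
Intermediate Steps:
Function('Y')(S, B) = Mul(Rational(1, 2), B, Pow(S, -1)) (Function('Y')(S, B) = Mul(Pow(Mul(2, S), -1), B) = Mul(Mul(Rational(1, 2), Pow(S, -1)), B) = Mul(Rational(1, 2), B, Pow(S, -1)))
Mul(Mul(Function('Y')(4, Function('H')(2, 1)), -3), -11) = Mul(Mul(Mul(Rational(1, 2), 1, Pow(4, -1)), -3), -11) = Mul(Mul(Mul(Rational(1, 2), 1, Rational(1, 4)), -3), -11) = Mul(Mul(Rational(1, 8), -3), -11) = Mul(Rational(-3, 8), -11) = Rational(33, 8)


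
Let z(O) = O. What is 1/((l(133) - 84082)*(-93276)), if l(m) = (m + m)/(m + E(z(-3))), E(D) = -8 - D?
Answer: 16/125482220685 ≈ 1.2751e-10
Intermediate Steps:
l(m) = 2*m/(-5 + m) (l(m) = (m + m)/(m + (-8 - 1*(-3))) = (2*m)/(m + (-8 + 3)) = (2*m)/(m - 5) = (2*m)/(-5 + m) = 2*m/(-5 + m))
1/((l(133) - 84082)*(-93276)) = 1/(2*133/(-5 + 133) - 84082*(-93276)) = -1/93276/(2*133/128 - 84082) = -1/93276/(2*133*(1/128) - 84082) = -1/93276/(133/64 - 84082) = -1/93276/(-5381115/64) = -64/5381115*(-1/93276) = 16/125482220685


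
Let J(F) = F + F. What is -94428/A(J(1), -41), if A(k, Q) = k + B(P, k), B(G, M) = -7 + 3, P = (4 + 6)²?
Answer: 47214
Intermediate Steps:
P = 100 (P = 10² = 100)
J(F) = 2*F
B(G, M) = -4
A(k, Q) = -4 + k (A(k, Q) = k - 4 = -4 + k)
-94428/A(J(1), -41) = -94428/(-4 + 2*1) = -94428/(-4 + 2) = -94428/(-2) = -94428*(-½) = 47214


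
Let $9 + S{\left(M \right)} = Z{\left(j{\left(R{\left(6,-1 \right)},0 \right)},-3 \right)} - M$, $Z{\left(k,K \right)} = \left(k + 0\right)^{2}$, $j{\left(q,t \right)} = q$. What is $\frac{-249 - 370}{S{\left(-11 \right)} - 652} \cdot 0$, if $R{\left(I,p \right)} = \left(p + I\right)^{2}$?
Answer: $0$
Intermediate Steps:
$R{\left(I,p \right)} = \left(I + p\right)^{2}$
$Z{\left(k,K \right)} = k^{2}$
$S{\left(M \right)} = 616 - M$ ($S{\left(M \right)} = -9 - \left(M - \left(6 - 1\right)^{4}\right) = -9 - \left(-625 + M\right) = 616 - M$)
$\frac{-249 - 370}{S{\left(-11 \right)} - 652} \cdot 0 = \frac{-249 - 370}{\left(616 - -11\right) - 652} \cdot 0 = - \frac{619}{\left(616 + 11\right) - 652} \cdot 0 = - \frac{619}{627 - 652} \cdot 0 = - \frac{619}{-25} \cdot 0 = \left(-619\right) \left(- \frac{1}{25}\right) 0 = \frac{619}{25} \cdot 0 = 0$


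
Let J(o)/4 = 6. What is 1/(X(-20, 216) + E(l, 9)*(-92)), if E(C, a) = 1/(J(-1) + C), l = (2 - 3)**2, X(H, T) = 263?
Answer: 25/6483 ≈ 0.0038562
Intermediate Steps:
J(o) = 24 (J(o) = 4*6 = 24)
l = 1 (l = (-1)**2 = 1)
E(C, a) = 1/(24 + C)
1/(X(-20, 216) + E(l, 9)*(-92)) = 1/(263 - 92/(24 + 1)) = 1/(263 - 92/25) = 1/(6483/25) = 25/6483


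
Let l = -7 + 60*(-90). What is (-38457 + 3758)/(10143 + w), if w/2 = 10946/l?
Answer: -187617493/54821309 ≈ -3.4223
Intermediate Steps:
l = -5407 (l = -7 - 5400 = -5407)
w = -21892/5407 (w = 2*(10946/(-5407)) = 2*(10946*(-1/5407)) = 2*(-10946/5407) = -21892/5407 ≈ -4.0488)
(-38457 + 3758)/(10143 + w) = (-38457 + 3758)/(10143 - 21892/5407) = -34699/54821309/5407 = -34699*5407/54821309 = -187617493/54821309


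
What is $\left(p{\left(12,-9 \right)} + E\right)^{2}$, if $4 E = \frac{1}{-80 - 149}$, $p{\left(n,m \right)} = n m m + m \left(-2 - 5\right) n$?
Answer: $\frac{2505404625409}{839056} \approx 2.986 \cdot 10^{6}$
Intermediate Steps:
$p{\left(n,m \right)} = n m^{2} - 7 m n$ ($p{\left(n,m \right)} = m n m + m \left(-7\right) n = n m^{2} + - 7 m n = n m^{2} - 7 m n$)
$E = - \frac{1}{916}$ ($E = \frac{1}{4 \left(-80 - 149\right)} = \frac{1}{4 \left(-229\right)} = \frac{1}{4} \left(- \frac{1}{229}\right) = - \frac{1}{916} \approx -0.0010917$)
$\left(p{\left(12,-9 \right)} + E\right)^{2} = \left(\left(-9\right) 12 \left(-7 - 9\right) - \frac{1}{916}\right)^{2} = \left(\left(-9\right) 12 \left(-16\right) - \frac{1}{916}\right)^{2} = \left(1728 - \frac{1}{916}\right)^{2} = \left(\frac{1582847}{916}\right)^{2} = \frac{2505404625409}{839056}$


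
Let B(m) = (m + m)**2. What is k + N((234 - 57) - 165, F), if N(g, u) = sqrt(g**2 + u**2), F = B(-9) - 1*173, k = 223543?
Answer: 223543 + sqrt(22945) ≈ 2.2369e+5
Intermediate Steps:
B(m) = 4*m**2 (B(m) = (2*m)**2 = 4*m**2)
F = 151 (F = 4*(-9)**2 - 1*173 = 4*81 - 173 = 324 - 173 = 151)
k + N((234 - 57) - 165, F) = 223543 + sqrt(((234 - 57) - 165)**2 + 151**2) = 223543 + sqrt((177 - 165)**2 + 22801) = 223543 + sqrt(12**2 + 22801) = 223543 + sqrt(144 + 22801) = 223543 + sqrt(22945)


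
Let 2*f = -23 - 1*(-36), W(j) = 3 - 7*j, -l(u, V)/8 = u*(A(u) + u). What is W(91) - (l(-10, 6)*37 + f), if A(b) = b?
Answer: 117119/2 ≈ 58560.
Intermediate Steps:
l(u, V) = -16*u² (l(u, V) = -8*u*(u + u) = -8*u*2*u = -16*u²)
f = 13/2 (f = (-23 - 1*(-36))/2 = (-23 + 36)/2 = (½)*13 = 13/2 ≈ 6.5000)
W(91) - (l(-10, 6)*37 + f) = (3 - 7*91) - (-16*(-10)²*37 + 13/2) = (3 - 637) - (-16*100*37 + 13/2) = -634 - (-1600*37 + 13/2) = -634 - (-59200 + 13/2) = -634 - 1*(-118387/2) = -634 + 118387/2 = 117119/2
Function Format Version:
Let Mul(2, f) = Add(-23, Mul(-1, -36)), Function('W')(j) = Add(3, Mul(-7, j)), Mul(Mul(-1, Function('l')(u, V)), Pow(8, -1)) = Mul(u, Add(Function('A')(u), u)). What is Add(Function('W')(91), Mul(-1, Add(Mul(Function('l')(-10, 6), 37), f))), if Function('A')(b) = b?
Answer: Rational(117119, 2) ≈ 58560.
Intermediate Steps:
Function('l')(u, V) = Mul(-16, Pow(u, 2)) (Function('l')(u, V) = Mul(-8, Mul(u, Add(u, u))) = Mul(-8, Mul(u, Mul(2, u))) = Mul(-8, Mul(2, Pow(u, 2))) = Mul(-16, Pow(u, 2)))
f = Rational(13, 2) (f = Mul(Rational(1, 2), Add(-23, Mul(-1, -36))) = Mul(Rational(1, 2), Add(-23, 36)) = Mul(Rational(1, 2), 13) = Rational(13, 2) ≈ 6.5000)
Add(Function('W')(91), Mul(-1, Add(Mul(Function('l')(-10, 6), 37), f))) = Add(Add(3, Mul(-7, 91)), Mul(-1, Add(Mul(Mul(-16, Pow(-10, 2)), 37), Rational(13, 2)))) = Add(Add(3, -637), Mul(-1, Add(Mul(Mul(-16, 100), 37), Rational(13, 2)))) = Add(-634, Mul(-1, Add(Mul(-1600, 37), Rational(13, 2)))) = Add(-634, Mul(-1, Add(-59200, Rational(13, 2)))) = Add(-634, Mul(-1, Rational(-118387, 2))) = Add(-634, Rational(118387, 2)) = Rational(117119, 2)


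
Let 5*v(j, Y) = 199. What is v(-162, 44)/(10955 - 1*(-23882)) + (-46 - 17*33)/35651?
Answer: -8966886/564533585 ≈ -0.015884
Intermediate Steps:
v(j, Y) = 199/5 (v(j, Y) = (1/5)*199 = 199/5)
v(-162, 44)/(10955 - 1*(-23882)) + (-46 - 17*33)/35651 = 199/(5*(10955 - 1*(-23882))) + (-46 - 17*33)/35651 = 199/(5*(10955 + 23882)) + (-46 - 561)*(1/35651) = (199/5)/34837 - 607*1/35651 = (199/5)*(1/34837) - 607/35651 = 199/174185 - 607/35651 = -8966886/564533585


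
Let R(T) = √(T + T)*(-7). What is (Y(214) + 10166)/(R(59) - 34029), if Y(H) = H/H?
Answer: -345972843/1157967059 + 71169*√118/1157967059 ≈ -0.29811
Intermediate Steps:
Y(H) = 1
R(T) = -7*√2*√T (R(T) = √(2*T)*(-7) = (√2*√T)*(-7) = -7*√2*√T)
(Y(214) + 10166)/(R(59) - 34029) = (1 + 10166)/(-7*√2*√59 - 34029) = 10167/(-7*√118 - 34029) = 10167/(-34029 - 7*√118)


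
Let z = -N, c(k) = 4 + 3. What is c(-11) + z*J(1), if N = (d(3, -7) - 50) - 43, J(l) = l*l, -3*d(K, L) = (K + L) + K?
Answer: 299/3 ≈ 99.667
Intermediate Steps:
c(k) = 7
d(K, L) = -2*K/3 - L/3 (d(K, L) = -((K + L) + K)/3 = -(L + 2*K)/3 = -2*K/3 - L/3)
J(l) = l²
N = -278/3 (N = ((-⅔*3 - ⅓*(-7)) - 50) - 43 = ((-2 + 7/3) - 50) - 43 = (⅓ - 50) - 43 = -149/3 - 43 = -278/3 ≈ -92.667)
z = 278/3 (z = -1*(-278/3) = 278/3 ≈ 92.667)
c(-11) + z*J(1) = 7 + (278/3)*1² = 7 + (278/3)*1 = 7 + 278/3 = 299/3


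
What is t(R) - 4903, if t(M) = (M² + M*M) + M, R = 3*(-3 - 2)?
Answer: -4468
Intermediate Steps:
R = -15 (R = 3*(-5) = -15)
t(M) = M + 2*M² (t(M) = (M² + M²) + M = 2*M² + M = M + 2*M²)
t(R) - 4903 = -15*(1 + 2*(-15)) - 4903 = -15*(1 - 30) - 4903 = -15*(-29) - 4903 = 435 - 4903 = -4468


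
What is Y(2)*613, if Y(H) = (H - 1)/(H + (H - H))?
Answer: 613/2 ≈ 306.50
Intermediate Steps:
Y(H) = (-1 + H)/H (Y(H) = (-1 + H)/(H + 0) = (-1 + H)/H)
Y(2)*613 = ((-1 + 2)/2)*613 = ((1/2)*1)*613 = (1/2)*613 = 613/2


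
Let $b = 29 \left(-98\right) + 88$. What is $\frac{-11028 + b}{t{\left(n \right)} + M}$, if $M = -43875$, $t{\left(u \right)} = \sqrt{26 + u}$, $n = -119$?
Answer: $\frac{100780875}{320835953} + \frac{2297 i \sqrt{93}}{320835953} \approx 0.31412 + 6.9043 \cdot 10^{-5} i$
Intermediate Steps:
$b = -2754$ ($b = -2842 + 88 = -2754$)
$\frac{-11028 + b}{t{\left(n \right)} + M} = \frac{-11028 - 2754}{\sqrt{26 - 119} - 43875} = - \frac{13782}{\sqrt{-93} - 43875} = - \frac{13782}{i \sqrt{93} - 43875} = - \frac{13782}{-43875 + i \sqrt{93}}$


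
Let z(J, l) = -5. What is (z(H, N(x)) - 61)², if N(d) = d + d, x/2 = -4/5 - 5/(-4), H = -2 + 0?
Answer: 4356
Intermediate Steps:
H = -2
x = 9/10 (x = 2*(-4/5 - 5/(-4)) = 2*(-4*⅕ - 5*(-¼)) = 2*(-⅘ + 5/4) = 2*(9/20) = 9/10 ≈ 0.90000)
N(d) = 2*d
(z(H, N(x)) - 61)² = (-5 - 61)² = (-66)² = 4356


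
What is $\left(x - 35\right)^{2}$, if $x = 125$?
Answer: $8100$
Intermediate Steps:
$\left(x - 35\right)^{2} = \left(125 - 35\right)^{2} = 90^{2} = 8100$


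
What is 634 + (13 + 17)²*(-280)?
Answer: -251366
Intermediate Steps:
634 + (13 + 17)²*(-280) = 634 + 30²*(-280) = 634 + 900*(-280) = 634 - 252000 = -251366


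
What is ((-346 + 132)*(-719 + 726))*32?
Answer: -47936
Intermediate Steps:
((-346 + 132)*(-719 + 726))*32 = -214*7*32 = -1498*32 = -47936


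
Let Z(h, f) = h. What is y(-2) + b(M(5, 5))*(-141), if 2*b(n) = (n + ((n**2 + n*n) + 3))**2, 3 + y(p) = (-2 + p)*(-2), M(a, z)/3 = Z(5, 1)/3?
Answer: -237157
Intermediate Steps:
M(a, z) = 5 (M(a, z) = 3*(5/3) = 5)
y(p) = 1 - 2*p (y(p) = -3 + (-2 + p)*(-2) = -3 + (4 - 2*p) = 1 - 2*p)
b(n) = (3 + n + 2*n**2)**2/2 (b(n) = (n + ((n**2 + n*n) + 3))**2/2 = (n + ((n**2 + n**2) + 3))**2/2 = (n + (2*n**2 + 3))**2/2 = (n + (3 + 2*n**2))**2/2 = (3 + n + 2*n**2)**2/2)
y(-2) + b(M(5, 5))*(-141) = (1 - 2*(-2)) + ((3 + 5 + 2*5**2)**2/2)*(-141) = (1 + 4) + ((3 + 5 + 2*25)**2/2)*(-141) = 5 + ((3 + 5 + 50)**2/2)*(-141) = 5 + ((1/2)*58**2)*(-141) = 5 + ((1/2)*3364)*(-141) = 5 + 1682*(-141) = 5 - 237162 = -237157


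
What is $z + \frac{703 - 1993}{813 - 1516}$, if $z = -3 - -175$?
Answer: $\frac{122206}{703} \approx 173.83$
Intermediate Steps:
$z = 172$ ($z = -3 + 175 = 172$)
$z + \frac{703 - 1993}{813 - 1516} = 172 + \frac{703 - 1993}{813 - 1516} = 172 - \frac{1290}{-703} = 172 - - \frac{1290}{703} = 172 + \frac{1290}{703} = \frac{122206}{703}$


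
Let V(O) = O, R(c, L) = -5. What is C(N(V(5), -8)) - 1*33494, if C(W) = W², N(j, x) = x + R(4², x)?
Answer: -33325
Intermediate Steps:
N(j, x) = -5 + x (N(j, x) = x - 5 = -5 + x)
C(N(V(5), -8)) - 1*33494 = (-5 - 8)² - 1*33494 = (-13)² - 33494 = 169 - 33494 = -33325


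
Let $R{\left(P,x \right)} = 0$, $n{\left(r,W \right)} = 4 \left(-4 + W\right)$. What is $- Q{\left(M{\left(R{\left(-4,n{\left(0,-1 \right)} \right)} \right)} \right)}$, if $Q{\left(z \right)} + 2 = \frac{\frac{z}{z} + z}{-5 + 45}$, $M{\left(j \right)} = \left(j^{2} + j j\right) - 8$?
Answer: $\frac{87}{40} \approx 2.175$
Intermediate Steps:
$n{\left(r,W \right)} = -16 + 4 W$
$M{\left(j \right)} = -8 + 2 j^{2}$ ($M{\left(j \right)} = \left(j^{2} + j^{2}\right) - 8 = 2 j^{2} - 8 = -8 + 2 j^{2}$)
$Q{\left(z \right)} = - \frac{79}{40} + \frac{z}{40}$ ($Q{\left(z \right)} = -2 + \frac{\frac{z}{z} + z}{-5 + 45} = -2 + \frac{1 + z}{40} = -2 + \left(1 + z\right) \frac{1}{40} = -2 + \left(\frac{1}{40} + \frac{z}{40}\right) = - \frac{79}{40} + \frac{z}{40}$)
$- Q{\left(M{\left(R{\left(-4,n{\left(0,-1 \right)} \right)} \right)} \right)} = - (- \frac{79}{40} + \frac{-8 + 2 \cdot 0^{2}}{40}) = - (- \frac{79}{40} + \frac{-8 + 2 \cdot 0}{40}) = - (- \frac{79}{40} + \frac{-8 + 0}{40}) = - (- \frac{79}{40} + \frac{1}{40} \left(-8\right)) = - (- \frac{79}{40} - \frac{1}{5}) = \left(-1\right) \left(- \frac{87}{40}\right) = \frac{87}{40}$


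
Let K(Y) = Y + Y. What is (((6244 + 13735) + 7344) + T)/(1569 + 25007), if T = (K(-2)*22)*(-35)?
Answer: 30403/26576 ≈ 1.1440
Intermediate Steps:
K(Y) = 2*Y
T = 3080 (T = ((2*(-2))*22)*(-35) = -4*22*(-35) = -88*(-35) = 3080)
(((6244 + 13735) + 7344) + T)/(1569 + 25007) = (((6244 + 13735) + 7344) + 3080)/(1569 + 25007) = ((19979 + 7344) + 3080)/26576 = (27323 + 3080)*(1/26576) = 30403*(1/26576) = 30403/26576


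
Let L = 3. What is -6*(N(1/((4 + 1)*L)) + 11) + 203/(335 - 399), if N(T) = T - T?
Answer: -4427/64 ≈ -69.172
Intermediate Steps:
N(T) = 0
-6*(N(1/((4 + 1)*L)) + 11) + 203/(335 - 399) = -6*(0 + 11) + 203/(335 - 399) = -6*11 + 203/(-64) = -66 - 1/64*203 = -66 - 203/64 = -4427/64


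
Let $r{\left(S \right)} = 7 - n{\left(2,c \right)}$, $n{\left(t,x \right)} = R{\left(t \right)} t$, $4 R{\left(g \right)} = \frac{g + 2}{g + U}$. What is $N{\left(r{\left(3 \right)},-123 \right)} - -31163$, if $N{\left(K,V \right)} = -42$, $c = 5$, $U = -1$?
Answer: $31121$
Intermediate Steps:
$R{\left(g \right)} = \frac{2 + g}{4 \left(-1 + g\right)}$ ($R{\left(g \right)} = \frac{\left(g + 2\right) \frac{1}{g - 1}}{4} = \frac{\left(2 + g\right) \frac{1}{-1 + g}}{4} = \frac{\frac{1}{-1 + g} \left(2 + g\right)}{4} = \frac{2 + g}{4 \left(-1 + g\right)}$)
$n{\left(t,x \right)} = \frac{t \left(2 + t\right)}{4 \left(-1 + t\right)}$ ($n{\left(t,x \right)} = \frac{2 + t}{4 \left(-1 + t\right)} t = \frac{t \left(2 + t\right)}{4 \left(-1 + t\right)}$)
$r{\left(S \right)} = 5$ ($r{\left(S \right)} = 7 - \frac{1}{4} \cdot 2 \frac{1}{-1 + 2} \left(2 + 2\right) = 7 - \frac{1}{4} \cdot 2 \cdot 1^{-1} \cdot 4 = 7 - \frac{1}{4} \cdot 2 \cdot 1 \cdot 4 = 7 - 2 = 5$)
$N{\left(r{\left(3 \right)},-123 \right)} - -31163 = -42 - -31163 = -42 + 31163 = 31121$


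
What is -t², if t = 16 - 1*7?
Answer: -81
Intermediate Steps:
t = 9 (t = 16 - 7 = 9)
-t² = -1*9² = -1*81 = -81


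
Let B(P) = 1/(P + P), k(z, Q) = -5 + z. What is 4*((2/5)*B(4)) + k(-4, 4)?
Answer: -44/5 ≈ -8.8000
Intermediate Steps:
B(P) = 1/(2*P)
4*((2/5)*B(4)) + k(-4, 4) = 4*((2/5)*((½)/4)) + (-5 - 4) = 4*((2*(⅕))*((½)*(¼))) - 9 = 4*((⅖)*(⅛)) - 9 = 4*(1/20) - 9 = ⅕ - 9 = -44/5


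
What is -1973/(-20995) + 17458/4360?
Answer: 37513299/9153820 ≈ 4.0981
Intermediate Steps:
-1973/(-20995) + 17458/4360 = -1973*(-1/20995) + 17458*(1/4360) = 1973/20995 + 8729/2180 = 37513299/9153820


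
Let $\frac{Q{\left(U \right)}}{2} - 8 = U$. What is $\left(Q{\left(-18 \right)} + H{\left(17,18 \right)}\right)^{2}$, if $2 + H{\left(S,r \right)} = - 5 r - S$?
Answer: $16641$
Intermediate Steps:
$Q{\left(U \right)} = 16 + 2 U$
$H{\left(S,r \right)} = -2 - S - 5 r$ ($H{\left(S,r \right)} = -2 - \left(S + 5 r\right) = -2 - S - 5 r$)
$\left(Q{\left(-18 \right)} + H{\left(17,18 \right)}\right)^{2} = \left(\left(16 + 2 \left(-18\right)\right) - 109\right)^{2} = \left(\left(16 - 36\right) - 109\right)^{2} = \left(-20 - 109\right)^{2} = \left(-129\right)^{2} = 16641$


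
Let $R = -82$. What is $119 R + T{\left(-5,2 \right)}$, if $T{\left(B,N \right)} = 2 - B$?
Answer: $-9751$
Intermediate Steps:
$119 R + T{\left(-5,2 \right)} = 119 \left(-82\right) + \left(2 - -5\right) = -9758 + \left(2 + 5\right) = -9758 + 7 = -9751$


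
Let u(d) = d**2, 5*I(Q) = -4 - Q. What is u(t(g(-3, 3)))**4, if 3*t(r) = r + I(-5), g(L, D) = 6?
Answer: 852891037441/2562890625 ≈ 332.78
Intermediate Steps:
I(Q) = -4/5 - Q/5 (I(Q) = (-4 - Q)/5 = -4/5 - Q/5)
t(r) = 1/15 + r/3 (t(r) = (r + (-4/5 - 1/5*(-5)))/3 = (r + (-4/5 + 1))/3 = (r + 1/5)/3 = (1/5 + r)/3 = 1/15 + r/3)
u(t(g(-3, 3)))**4 = ((1/15 + (1/3)*6)**2)**4 = ((1/15 + 2)**2)**4 = ((31/15)**2)**4 = (961/225)**4 = 852891037441/2562890625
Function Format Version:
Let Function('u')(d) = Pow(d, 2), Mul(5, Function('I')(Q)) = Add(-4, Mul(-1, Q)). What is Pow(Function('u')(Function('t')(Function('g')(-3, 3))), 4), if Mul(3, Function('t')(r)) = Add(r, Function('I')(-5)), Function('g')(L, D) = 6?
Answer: Rational(852891037441, 2562890625) ≈ 332.78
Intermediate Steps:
Function('I')(Q) = Add(Rational(-4, 5), Mul(Rational(-1, 5), Q)) (Function('I')(Q) = Mul(Rational(1, 5), Add(-4, Mul(-1, Q))) = Add(Rational(-4, 5), Mul(Rational(-1, 5), Q)))
Function('t')(r) = Add(Rational(1, 15), Mul(Rational(1, 3), r)) (Function('t')(r) = Mul(Rational(1, 3), Add(r, Add(Rational(-4, 5), Mul(Rational(-1, 5), -5)))) = Mul(Rational(1, 3), Add(r, Add(Rational(-4, 5), 1))) = Mul(Rational(1, 3), Add(r, Rational(1, 5))) = Mul(Rational(1, 3), Add(Rational(1, 5), r)) = Add(Rational(1, 15), Mul(Rational(1, 3), r)))
Pow(Function('u')(Function('t')(Function('g')(-3, 3))), 4) = Pow(Pow(Add(Rational(1, 15), Mul(Rational(1, 3), 6)), 2), 4) = Pow(Pow(Add(Rational(1, 15), 2), 2), 4) = Pow(Pow(Rational(31, 15), 2), 4) = Pow(Rational(961, 225), 4) = Rational(852891037441, 2562890625)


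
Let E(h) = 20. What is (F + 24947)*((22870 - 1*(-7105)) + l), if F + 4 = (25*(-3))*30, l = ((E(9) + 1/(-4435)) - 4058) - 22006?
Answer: 395629398912/4435 ≈ 8.9206e+7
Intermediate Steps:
l = -115505141/4435 (l = ((20 + 1/(-4435)) - 4058) - 22006 = ((20 - 1/4435) - 4058) - 22006 = (88699/4435 - 4058) - 22006 = -17908531/4435 - 22006 = -115505141/4435 ≈ -26044.)
F = -2254 (F = -4 + (25*(-3))*30 = -4 - 75*30 = -4 - 2250 = -2254)
(F + 24947)*((22870 - 1*(-7105)) + l) = (-2254 + 24947)*((22870 - 1*(-7105)) - 115505141/4435) = 22693*((22870 + 7105) - 115505141/4435) = 22693*(29975 - 115505141/4435) = 22693*(17433984/4435) = 395629398912/4435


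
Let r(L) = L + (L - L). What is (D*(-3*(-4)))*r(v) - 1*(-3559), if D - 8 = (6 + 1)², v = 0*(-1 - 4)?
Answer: 3559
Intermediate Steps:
v = 0 (v = 0*(-5) = 0)
D = 57 (D = 8 + (6 + 1)² = 8 + 7² = 8 + 49 = 57)
r(L) = L (r(L) = L + 0 = L)
(D*(-3*(-4)))*r(v) - 1*(-3559) = (57*(-3*(-4)))*0 - 1*(-3559) = (57*12)*0 + 3559 = 684*0 + 3559 = 0 + 3559 = 3559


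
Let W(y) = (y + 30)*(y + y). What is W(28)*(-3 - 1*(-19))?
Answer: 51968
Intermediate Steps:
W(y) = 2*y*(30 + y) (W(y) = (30 + y)*(2*y) = 2*y*(30 + y))
W(28)*(-3 - 1*(-19)) = (2*28*(30 + 28))*(-3 - 1*(-19)) = (2*28*58)*(-3 + 19) = 3248*16 = 51968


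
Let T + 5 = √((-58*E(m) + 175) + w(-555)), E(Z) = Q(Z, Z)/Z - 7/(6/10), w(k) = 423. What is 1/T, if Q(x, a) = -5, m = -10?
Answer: 15/3662 + √11211/3662 ≈ 0.033010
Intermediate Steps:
E(Z) = -35/3 - 5/Z (E(Z) = -5/Z - 7/(6/10) = -5/Z - 7/(6*(⅒)) = -5/Z - 7/⅗ = -5/Z - 7*5/3 = -5/Z - 35/3 = -35/3 - 5/Z)
T = -5 + √11211/3 (T = -5 + √((-58*(-35/3 - 5/(-10)) + 175) + 423) = -5 + √((-58*(-35/3 - 5*(-⅒)) + 175) + 423) = -5 + √((-58*(-35/3 + ½) + 175) + 423) = -5 + √((-58*(-67/6) + 175) + 423) = -5 + √((1943/3 + 175) + 423) = -5 + √(2468/3 + 423) = -5 + √(3737/3) = -5 + √11211/3 ≈ 30.294)
1/T = 1/(-5 + √11211/3)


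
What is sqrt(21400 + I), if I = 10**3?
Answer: 40*sqrt(14) ≈ 149.67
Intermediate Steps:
I = 1000
sqrt(21400 + I) = sqrt(21400 + 1000) = sqrt(22400) = 40*sqrt(14)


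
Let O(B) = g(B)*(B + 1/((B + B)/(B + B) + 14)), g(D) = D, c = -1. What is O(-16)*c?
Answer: -3824/15 ≈ -254.93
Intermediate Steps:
O(B) = B*(1/15 + B) (O(B) = B*(B + 1/((B + B)/(B + B) + 14)) = B*(B + 1/((2*B)/((2*B)) + 14)) = B*(B + 1/((2*B)*(1/(2*B)) + 14)) = B*(B + 1/(1 + 14)) = B*(B + 1/15) = B*(1/15 + B))
O(-16)*c = -16*(1/15 - 16)*(-1) = -16*(-239/15)*(-1) = (3824/15)*(-1) = -3824/15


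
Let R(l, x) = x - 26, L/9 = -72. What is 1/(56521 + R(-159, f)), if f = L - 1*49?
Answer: 1/55798 ≈ 1.7922e-5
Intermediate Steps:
L = -648 (L = 9*(-72) = -648)
f = -697 (f = -648 - 1*49 = -648 - 49 = -697)
R(l, x) = -26 + x
1/(56521 + R(-159, f)) = 1/(56521 + (-26 - 697)) = 1/(56521 - 723) = 1/55798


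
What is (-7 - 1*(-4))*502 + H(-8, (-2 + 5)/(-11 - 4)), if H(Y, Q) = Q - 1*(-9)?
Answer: -7486/5 ≈ -1497.2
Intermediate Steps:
H(Y, Q) = 9 + Q (H(Y, Q) = Q + 9 = 9 + Q)
(-7 - 1*(-4))*502 + H(-8, (-2 + 5)/(-11 - 4)) = (-7 - 1*(-4))*502 + (9 + (-2 + 5)/(-11 - 4)) = (-7 + 4)*502 + (9 + 3/(-15)) = -3*502 + (9 + 3*(-1/15)) = -1506 + (9 - 1/5) = -1506 + 44/5 = -7486/5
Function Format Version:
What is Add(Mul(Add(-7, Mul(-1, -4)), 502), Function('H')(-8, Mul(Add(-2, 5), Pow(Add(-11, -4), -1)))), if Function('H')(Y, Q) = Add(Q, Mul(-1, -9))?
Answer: Rational(-7486, 5) ≈ -1497.2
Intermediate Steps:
Function('H')(Y, Q) = Add(9, Q) (Function('H')(Y, Q) = Add(Q, 9) = Add(9, Q))
Add(Mul(Add(-7, Mul(-1, -4)), 502), Function('H')(-8, Mul(Add(-2, 5), Pow(Add(-11, -4), -1)))) = Add(Mul(Add(-7, Mul(-1, -4)), 502), Add(9, Mul(Add(-2, 5), Pow(Add(-11, -4), -1)))) = Add(Mul(Add(-7, 4), 502), Add(9, Mul(3, Pow(-15, -1)))) = Add(Mul(-3, 502), Add(9, Mul(3, Rational(-1, 15)))) = Add(-1506, Add(9, Rational(-1, 5))) = Add(-1506, Rational(44, 5)) = Rational(-7486, 5)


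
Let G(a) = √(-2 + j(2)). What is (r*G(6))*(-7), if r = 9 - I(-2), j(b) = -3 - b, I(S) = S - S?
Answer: -63*I*√7 ≈ -166.68*I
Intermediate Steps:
I(S) = 0
G(a) = I*√7 (G(a) = √(-2 + (-3 - 1*2)) = √(-2 + (-3 - 2)) = √(-2 - 5) = √(-7) = I*√7)
r = 9 (r = 9 - 1*0 = 9 + 0 = 9)
(r*G(6))*(-7) = (9*(I*√7))*(-7) = (9*I*√7)*(-7) = -63*I*√7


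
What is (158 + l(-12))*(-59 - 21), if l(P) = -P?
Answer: -13600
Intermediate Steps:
(158 + l(-12))*(-59 - 21) = (158 - 1*(-12))*(-59 - 21) = (158 + 12)*(-80) = 170*(-80) = -13600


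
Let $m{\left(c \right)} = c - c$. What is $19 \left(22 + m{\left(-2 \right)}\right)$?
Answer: $418$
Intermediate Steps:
$m{\left(c \right)} = 0$
$19 \left(22 + m{\left(-2 \right)}\right) = 19 \left(22 + 0\right) = 19 \cdot 22 = 418$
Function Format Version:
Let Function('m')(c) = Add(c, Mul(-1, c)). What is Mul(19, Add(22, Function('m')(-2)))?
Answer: 418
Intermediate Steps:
Function('m')(c) = 0
Mul(19, Add(22, Function('m')(-2))) = Mul(19, Add(22, 0)) = Mul(19, 22) = 418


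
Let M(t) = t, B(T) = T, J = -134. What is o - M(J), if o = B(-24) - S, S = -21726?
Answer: 21836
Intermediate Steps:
o = 21702 (o = -24 - 1*(-21726) = -24 + 21726 = 21702)
o - M(J) = 21702 - 1*(-134) = 21702 + 134 = 21836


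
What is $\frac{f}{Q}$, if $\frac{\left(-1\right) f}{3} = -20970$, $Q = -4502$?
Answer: $- \frac{31455}{2251} \approx -13.974$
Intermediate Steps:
$f = 62910$ ($f = \left(-3\right) \left(-20970\right) = 62910$)
$\frac{f}{Q} = \frac{62910}{-4502} = 62910 \left(- \frac{1}{4502}\right) = - \frac{31455}{2251}$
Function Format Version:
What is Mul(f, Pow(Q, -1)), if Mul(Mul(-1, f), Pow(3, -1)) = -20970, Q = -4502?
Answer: Rational(-31455, 2251) ≈ -13.974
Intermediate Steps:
f = 62910 (f = Mul(-3, -20970) = 62910)
Mul(f, Pow(Q, -1)) = Mul(62910, Pow(-4502, -1)) = Mul(62910, Rational(-1, 4502)) = Rational(-31455, 2251)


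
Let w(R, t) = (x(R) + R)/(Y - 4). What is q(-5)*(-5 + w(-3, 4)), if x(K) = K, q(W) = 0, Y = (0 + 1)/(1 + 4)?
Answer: 0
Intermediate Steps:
Y = 1/5 ≈ 0.20000
w(R, t) = -10*R/19 (w(R, t) = (R + R)/(1/5 - 4) = (2*R)/(-19/5) = (2*R)*(-5/19) = -10*R/19)
q(-5)*(-5 + w(-3, 4)) = 0*(-5 - 10/19*(-3)) = 0*(-5 + 30/19) = 0*(-65/19) = 0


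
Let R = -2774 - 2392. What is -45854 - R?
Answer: -40688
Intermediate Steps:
R = -5166
-45854 - R = -45854 - 1*(-5166) = -45854 + 5166 = -40688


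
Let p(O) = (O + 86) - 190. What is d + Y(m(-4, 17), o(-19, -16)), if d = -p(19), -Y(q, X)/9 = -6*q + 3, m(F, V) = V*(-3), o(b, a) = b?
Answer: -2696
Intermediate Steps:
p(O) = -104 + O (p(O) = (86 + O) - 190 = -104 + O)
m(F, V) = -3*V
Y(q, X) = -27 + 54*q (Y(q, X) = -9*(-6*q + 3) = -9*(3 - 6*q) = -27 + 54*q)
d = 85 (d = -(-104 + 19) = -1*(-85) = 85)
d + Y(m(-4, 17), o(-19, -16)) = 85 + (-27 + 54*(-3*17)) = 85 + (-27 + 54*(-51)) = 85 + (-27 - 2754) = 85 - 2781 = -2696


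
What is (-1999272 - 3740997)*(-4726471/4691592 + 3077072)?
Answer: -27622866421547549719/1563864 ≈ -1.7663e+13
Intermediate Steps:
(-1999272 - 3740997)*(-4726471/4691592 + 3077072) = -5740269*(-4726471*1/4691592 + 3077072) = -5740269*(-4726471/4691592 + 3077072) = -5740269*14436361652153/4691592 = -27622866421547549719/1563864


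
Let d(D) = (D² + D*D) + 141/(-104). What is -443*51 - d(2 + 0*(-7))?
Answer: -2350363/104 ≈ -22600.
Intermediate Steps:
d(D) = -141/104 + 2*D² (d(D) = (D² + D²) + 141*(-1/104) = 2*D² - 141/104 = -141/104 + 2*D²)
-443*51 - d(2 + 0*(-7)) = -443*51 - (-141/104 + 2*(2 + 0*(-7))²) = -22593 - (-141/104 + 2*(2 + 0)²) = -22593 - (-141/104 + 2*2²) = -22593 - (-141/104 + 2*4) = -22593 - (-141/104 + 8) = -22593 - 1*691/104 = -22593 - 691/104 = -2350363/104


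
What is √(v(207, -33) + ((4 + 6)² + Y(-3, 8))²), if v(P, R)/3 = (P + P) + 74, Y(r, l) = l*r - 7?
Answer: 5*√249 ≈ 78.899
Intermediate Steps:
Y(r, l) = -7 + l*r
v(P, R) = 222 + 6*P (v(P, R) = 3*((P + P) + 74) = 3*(2*P + 74) = 3*(74 + 2*P) = 222 + 6*P)
√(v(207, -33) + ((4 + 6)² + Y(-3, 8))²) = √((222 + 6*207) + ((4 + 6)² + (-7 + 8*(-3)))²) = √((222 + 1242) + (10² + (-7 - 24))²) = √(1464 + (100 - 31)²) = √(1464 + 69²) = √(1464 + 4761) = √6225 = 5*√249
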